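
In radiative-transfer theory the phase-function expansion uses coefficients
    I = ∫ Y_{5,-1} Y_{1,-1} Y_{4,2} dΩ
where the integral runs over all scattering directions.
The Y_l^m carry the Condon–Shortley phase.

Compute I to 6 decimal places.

Rules hold: Σm=0, L=10 even, 4≤4≤6.
N = 11·3·9 = 297
Δ = 2!·8!·0!/11! = 1/495
Racah Σ t=1..1: t=1:−1/576 = -1/576
⇒ 3j(5 1 4; 0 0 0)² = 5/99, sgn -1
Racah Σ t=0..0: t=0:+1/2880 = 1/2880
⇒ 3j(5 1 4; -1 -1 2)² = 2/165, sgn +1
4πI² = N·(3j₀)²·(3jₘ)² = 2/11
I = -1·√(0.181818/4π) = -0.12028562

-0.120286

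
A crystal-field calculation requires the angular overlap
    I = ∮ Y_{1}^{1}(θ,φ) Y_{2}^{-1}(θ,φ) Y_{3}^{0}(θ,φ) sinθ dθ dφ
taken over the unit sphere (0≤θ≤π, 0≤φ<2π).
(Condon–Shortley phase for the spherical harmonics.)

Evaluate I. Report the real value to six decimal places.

m-sum 0 ✓  L=6 even ✓  1≤3≤3 ✓
Π(2lᵢ+1) = 3×5×7 = 105
triangle coeff Δ(1,2,3) = 1/105
Σ_t [0,0]: t=0:+1/4 = 1/4
(3j)²=3/35 [(1 2 3; 0 0 0)], sign=-1
Σ_t [0,0]: t=0:+1/12 = 1/12
(3j)²=1/35 [(1 2 3; 1 -1 0)], sign=-1
⇒ 4πI² = 9/35
I = (+1)√(9/35/(4π)) = 0.14304817

0.143048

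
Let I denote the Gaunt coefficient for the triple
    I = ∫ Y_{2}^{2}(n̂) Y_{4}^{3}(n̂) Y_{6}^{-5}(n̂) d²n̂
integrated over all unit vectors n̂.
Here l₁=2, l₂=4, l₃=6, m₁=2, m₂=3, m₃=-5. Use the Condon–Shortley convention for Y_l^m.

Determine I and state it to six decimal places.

-0.288917

Rules hold: Σm=0, L=12 even, 2≤6≤6.
N = 5·9·13 = 585
Δ = 0!·4!·8!/13! = 1/6435
Racah Σ t=0..0: t=0:+1/2304 = 1/2304
⇒ 3j(2 4 6; 0 0 0)² = 5/143, sgn +1
Racah Σ t=0..0: t=0:+1/120960 = 1/120960
⇒ 3j(2 4 6; 2 3 -5)² = 2/39, sgn -1
4πI² = N·(3j₀)²·(3jₘ)² = 150/143
I = -1·√(1.04895/4π) = -0.28891672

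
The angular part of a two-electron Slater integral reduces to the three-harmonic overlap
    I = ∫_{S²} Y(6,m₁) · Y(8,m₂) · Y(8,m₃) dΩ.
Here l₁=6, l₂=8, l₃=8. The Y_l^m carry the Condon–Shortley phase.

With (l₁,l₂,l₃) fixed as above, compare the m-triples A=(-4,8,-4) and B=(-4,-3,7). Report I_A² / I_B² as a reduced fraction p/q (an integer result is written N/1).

l's match ⇒ only the (l;m) 3-j factors differ between A and B.
A: triangle coeff Δ(6,8,8) = 1/13742520792; Σ_t [6,6]: t=6:+1/125411328000 = 1/125411328000; (3j)²=60/7429 [(6 8 8; -4 8 -4)], sign=+1
B: triangle coeff Δ(6,8,8) = 1/13742520792; Σ_t [4,5]: t=4:+1/12541132800 t=5:−1/52254720000 = 19/313528320000; (3j)²=19/1564 [(6 8 8; -4 -3 7)], sign=-1
I_A²/I_B² = (60/7429)/(19/1564) = 240/361

240/361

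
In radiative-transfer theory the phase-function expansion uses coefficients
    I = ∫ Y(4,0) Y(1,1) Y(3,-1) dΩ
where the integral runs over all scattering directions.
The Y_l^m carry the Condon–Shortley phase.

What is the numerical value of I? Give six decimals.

Rules hold: Σm=0, L=8 even, 3≤3≤5.
N = 9·3·7 = 189
Δ = 2!·6!·0!/9! = 1/252
Racah Σ t=1..1: t=1:−1/36 = -1/36
⇒ 3j(4 1 3; 0 0 0)² = 4/63, sgn +1
Racah Σ t=2..2: t=2:+1/96 = 1/96
⇒ 3j(4 1 3; 0 1 -1)² = 1/42, sgn +1
4πI² = N·(3j₀)²·(3jₘ)² = 2/7
I = +1·√(0.285714/4π) = 0.15078601

0.150786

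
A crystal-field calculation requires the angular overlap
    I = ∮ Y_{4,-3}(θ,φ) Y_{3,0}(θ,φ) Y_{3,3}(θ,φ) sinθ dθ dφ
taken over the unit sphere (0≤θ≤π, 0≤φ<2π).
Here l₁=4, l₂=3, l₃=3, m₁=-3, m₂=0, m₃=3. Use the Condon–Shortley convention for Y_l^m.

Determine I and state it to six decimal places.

0.203551

Checks pass: Σm=0; 10 even; l₃=3∈[1,7].
(2·4+1)(2·3+1)(2·3+1) = 441
Δ: 4! 4! 2! / 11! → 1/34650
sum: t=1:−1/72 t=2:+1/16 t=3:−1/72 = 5/144
3j²(4 3 3; 0 0 0) = Δ·Π!·Σ² = 2/77  (sign -1)
sum: t=3:−1/288 = -1/288
3j²(4 3 3; -3 0 3) = Δ·Π!·Σ² = 1/22  (sign -1)
combine: 4πI² = 441·2/77·1/22 = 63/121
take √, sign +1: I = 0.20355073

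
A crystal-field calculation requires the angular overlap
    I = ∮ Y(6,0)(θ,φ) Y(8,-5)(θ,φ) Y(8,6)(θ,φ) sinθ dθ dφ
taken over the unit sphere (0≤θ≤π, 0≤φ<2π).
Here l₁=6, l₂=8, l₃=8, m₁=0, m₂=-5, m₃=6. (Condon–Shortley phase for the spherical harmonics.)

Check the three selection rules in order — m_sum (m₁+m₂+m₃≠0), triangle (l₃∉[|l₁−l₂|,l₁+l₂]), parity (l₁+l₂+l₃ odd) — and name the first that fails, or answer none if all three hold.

m_sum

m₁+m₂+m₃ = 0 − 5 + 6 = 1  ✗
triangle: |6−8|=2 ≤ l₃=8 ≤ 6+8=14
parity: l₁+l₂+l₃ = 22 is even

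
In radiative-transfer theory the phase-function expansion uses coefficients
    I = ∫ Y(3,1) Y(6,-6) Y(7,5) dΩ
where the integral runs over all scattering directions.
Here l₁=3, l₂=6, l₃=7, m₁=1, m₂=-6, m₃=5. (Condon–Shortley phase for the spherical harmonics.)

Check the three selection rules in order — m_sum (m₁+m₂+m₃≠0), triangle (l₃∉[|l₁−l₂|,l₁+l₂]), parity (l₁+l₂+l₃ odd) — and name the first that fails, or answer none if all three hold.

none

Σmᵢ = 0  ✓
l₃∈[|l₁−l₂|,l₁+l₂]=[3,9], have l₃=7  ✓
Σlᵢ = 16 ⇒ even  ✓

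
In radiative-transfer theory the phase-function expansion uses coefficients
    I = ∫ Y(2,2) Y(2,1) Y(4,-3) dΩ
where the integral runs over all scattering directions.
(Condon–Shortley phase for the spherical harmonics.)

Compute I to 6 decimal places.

Rules hold: Σm=0, L=8 even, 0≤4≤4.
N = 5·5·9 = 225
Δ = 0!·4!·4!/9! = 1/630
Racah Σ t=0..0: t=0:+1/16 = 1/16
⇒ 3j(2 2 4; 0 0 0)² = 2/35, sgn +1
Racah Σ t=0..0: t=0:+1/144 = 1/144
⇒ 3j(2 2 4; 2 1 -3)² = 1/18, sgn -1
4πI² = N·(3j₀)²·(3jₘ)² = 5/7
I = -1·√(0.714286/4π) = -0.23841361

-0.238414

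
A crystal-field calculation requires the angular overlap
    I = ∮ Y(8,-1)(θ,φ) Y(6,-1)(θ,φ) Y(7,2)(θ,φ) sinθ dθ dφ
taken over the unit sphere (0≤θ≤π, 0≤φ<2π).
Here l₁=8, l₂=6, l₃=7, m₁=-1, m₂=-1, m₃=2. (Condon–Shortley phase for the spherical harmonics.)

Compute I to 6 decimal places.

Σlᵢ=21 odd — θ-integrand is odd under cosθ→−cosθ; I=0

0.000000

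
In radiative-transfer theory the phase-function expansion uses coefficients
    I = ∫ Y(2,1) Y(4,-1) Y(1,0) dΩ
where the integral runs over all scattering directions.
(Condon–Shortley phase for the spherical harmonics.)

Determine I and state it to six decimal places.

|2−4|≤1≤2+4 violated ⇒ I = 0

0.000000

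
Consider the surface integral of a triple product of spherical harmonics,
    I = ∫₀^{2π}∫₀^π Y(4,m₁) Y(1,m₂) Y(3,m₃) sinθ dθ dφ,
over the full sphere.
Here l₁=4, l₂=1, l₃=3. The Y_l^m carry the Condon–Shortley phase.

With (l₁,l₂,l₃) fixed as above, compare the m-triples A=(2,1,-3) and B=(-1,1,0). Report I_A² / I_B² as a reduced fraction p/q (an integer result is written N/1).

1/10

l's match ⇒ only the (l;m) 3-j factors differ between A and B.
A: triangle coeff Δ(4,1,3) = 1/252; Σ_t [2,2]: t=2:+1/1440 = 1/1440; (3j)²=1/252 [(4 1 3; 2 1 -3)], sign=+1
B: triangle coeff Δ(4,1,3) = 1/252; Σ_t [2,2]: t=2:+1/72 = 1/72; (3j)²=5/126 [(4 1 3; -1 1 0)], sign=-1
I_A²/I_B² = (1/252)/(5/126) = 1/10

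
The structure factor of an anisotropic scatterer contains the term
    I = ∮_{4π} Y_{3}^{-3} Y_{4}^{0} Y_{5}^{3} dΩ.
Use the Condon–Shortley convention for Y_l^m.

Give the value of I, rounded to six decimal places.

0.196280

Rules hold: Σm=0, L=12 even, 1≤5≤7.
N = 7·9·11 = 693
Δ = 2!·4!·6!/13! = 1/180180
Racah Σ t=0..2: t=0:+1/576 t=1:−1/144 t=2:+1/576 = -1/288
⇒ 3j(3 4 5; 0 0 0)² = 20/1001, sgn +1
Racah Σ t=2..2: t=2:+1/2304 = 1/2304
⇒ 3j(3 4 5; -3 0 3)² = 5/143, sgn +1
4πI² = N·(3j₀)²·(3jₘ)² = 900/1859
I = +1·√(0.484131/4π) = 0.19628026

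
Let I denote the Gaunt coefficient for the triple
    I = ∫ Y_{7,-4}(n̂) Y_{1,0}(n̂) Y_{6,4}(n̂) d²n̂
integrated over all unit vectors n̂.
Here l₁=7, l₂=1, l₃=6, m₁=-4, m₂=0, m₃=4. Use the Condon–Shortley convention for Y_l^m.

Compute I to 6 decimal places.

Rules hold: Σm=0, L=14 even, 6≤6≤8.
N = 15·3·13 = 585
Δ = 2!·12!·0!/15! = 1/1365
Racah Σ t=1..1: t=1:−1/518400 = -1/518400
⇒ 3j(7 1 6; 0 0 0)² = 7/195, sgn -1
Racah Σ t=1..1: t=1:−1/7257600 = -1/7257600
⇒ 3j(7 1 6; -4 0 4)² = 11/455, sgn -1
4πI² = N·(3j₀)²·(3jₘ)² = 33/65
I = +1·√(0.507692/4π) = 0.20099968

0.201000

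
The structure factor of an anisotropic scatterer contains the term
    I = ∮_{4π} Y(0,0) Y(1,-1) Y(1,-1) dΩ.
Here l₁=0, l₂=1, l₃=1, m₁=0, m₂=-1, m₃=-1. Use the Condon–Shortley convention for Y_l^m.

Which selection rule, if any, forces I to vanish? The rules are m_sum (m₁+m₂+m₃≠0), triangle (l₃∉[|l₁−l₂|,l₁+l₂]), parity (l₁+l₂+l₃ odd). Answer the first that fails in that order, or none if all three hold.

m₁+m₂+m₃ = 0 − 1 − 1 = -2  ✗
triangle: |0−1|=1 ≤ l₃=1 ≤ 0+1=1
parity: l₁+l₂+l₃ = 2 is even

m_sum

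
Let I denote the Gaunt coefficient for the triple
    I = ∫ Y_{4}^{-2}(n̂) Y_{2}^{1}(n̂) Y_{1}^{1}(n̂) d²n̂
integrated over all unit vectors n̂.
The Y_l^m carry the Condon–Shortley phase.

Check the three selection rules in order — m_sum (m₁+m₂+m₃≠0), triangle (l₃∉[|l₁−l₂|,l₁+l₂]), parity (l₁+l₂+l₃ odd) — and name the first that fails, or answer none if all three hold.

Σmᵢ = 0  ✓
l₃∈[|l₁−l₂|,l₁+l₂]=[2,6], have l₃=1  ✗
Σlᵢ = 7 ⇒ odd

triangle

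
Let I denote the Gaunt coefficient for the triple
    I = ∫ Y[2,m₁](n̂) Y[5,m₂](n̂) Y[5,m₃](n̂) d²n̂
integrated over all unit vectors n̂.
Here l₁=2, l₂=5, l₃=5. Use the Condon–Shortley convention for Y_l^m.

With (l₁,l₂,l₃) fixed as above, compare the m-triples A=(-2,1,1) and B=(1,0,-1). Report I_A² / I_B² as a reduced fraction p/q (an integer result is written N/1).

l's match ⇒ only the (l;m) 3-j factors differ between A and B.
A: triangle coeff Δ(2,5,5) = 1/38610; Σ_t [2,2]: t=2:+1/2304 = 1/2304; (3j)²=5/143 [(2 5 5; -2 1 1)], sign=+1
B: triangle coeff Δ(2,5,5) = 1/38610; Σ_t [0,1]: t=0:+1/1440 t=1:−1/1152 = -1/5760; (3j)²=1/858 [(2 5 5; 1 0 -1)], sign=-1
I_A²/I_B² = (5/143)/(1/858) = 30/1

30/1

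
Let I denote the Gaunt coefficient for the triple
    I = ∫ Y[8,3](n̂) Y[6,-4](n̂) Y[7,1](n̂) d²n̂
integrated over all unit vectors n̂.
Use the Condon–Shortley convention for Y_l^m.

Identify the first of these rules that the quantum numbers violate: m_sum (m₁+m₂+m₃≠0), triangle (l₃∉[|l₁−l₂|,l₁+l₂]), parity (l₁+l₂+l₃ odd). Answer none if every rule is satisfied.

parity

azimuthal sum: 3 − 4 + 1 = 0  ✓
2 ≤ 7 ≤ 14 (triangle on l)  ✓
L = 8 + 6 + 7 = 21 (odd)  ✗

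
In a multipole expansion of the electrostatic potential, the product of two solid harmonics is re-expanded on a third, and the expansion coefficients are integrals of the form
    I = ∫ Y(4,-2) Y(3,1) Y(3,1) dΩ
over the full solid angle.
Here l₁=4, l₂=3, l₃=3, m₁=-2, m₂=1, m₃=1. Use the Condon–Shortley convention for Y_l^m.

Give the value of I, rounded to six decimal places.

Rules hold: Σm=0, L=10 even, 1≤3≤7.
N = 9·7·7 = 441
Δ = 4!·4!·2!/11! = 1/34650
Racah Σ t=1..3: t=1:−1/72 t=2:+1/16 t=3:−1/72 = 5/144
⇒ 3j(4 3 3; 0 0 0)² = 2/77, sgn -1
Racah Σ t=2..4: t=2:+1/192 t=3:−1/36 t=4:+1/192 = -5/288
⇒ 3j(4 3 3; -2 1 1)² = 20/693, sgn -1
4πI² = N·(3j₀)²·(3jₘ)² = 40/121
I = +1·√(0.330579/4π) = 0.16219310

0.162193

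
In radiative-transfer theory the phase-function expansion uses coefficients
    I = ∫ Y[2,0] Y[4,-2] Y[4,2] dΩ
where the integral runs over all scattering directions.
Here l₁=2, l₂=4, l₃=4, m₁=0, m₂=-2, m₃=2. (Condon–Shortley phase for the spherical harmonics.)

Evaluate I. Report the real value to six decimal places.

0.065536

m-sum 0 ✓  L=10 even ✓  2≤4≤6 ✓
Π(2lᵢ+1) = 5×9×9 = 405
triangle coeff Δ(2,4,4) = 1/13860
Σ_t [0,2]: t=0:+1/192 t=1:−1/36 t=2:+1/192 = -5/288
(3j)²=20/693 [(2 4 4; 0 0 0)], sign=-1
Σ_t [0,2]: t=0:+1/192 t=1:−1/120 t=2:+1/2880 = -1/360
(3j)²=16/3465 [(2 4 4; 0 -2 2)], sign=-1
⇒ 4πI² = 320/5929
I = (+1)√(320/5929/(4π)) = 0.06553591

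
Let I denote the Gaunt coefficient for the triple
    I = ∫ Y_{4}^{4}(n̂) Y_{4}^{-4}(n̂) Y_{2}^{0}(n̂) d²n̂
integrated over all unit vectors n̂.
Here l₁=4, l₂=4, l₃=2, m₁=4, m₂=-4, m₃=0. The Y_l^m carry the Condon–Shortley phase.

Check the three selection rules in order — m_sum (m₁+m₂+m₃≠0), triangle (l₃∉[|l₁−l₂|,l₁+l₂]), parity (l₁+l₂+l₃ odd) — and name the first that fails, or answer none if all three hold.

none

Σmᵢ = 0  ✓
l₃∈[|l₁−l₂|,l₁+l₂]=[0,8], have l₃=2  ✓
Σlᵢ = 10 ⇒ even  ✓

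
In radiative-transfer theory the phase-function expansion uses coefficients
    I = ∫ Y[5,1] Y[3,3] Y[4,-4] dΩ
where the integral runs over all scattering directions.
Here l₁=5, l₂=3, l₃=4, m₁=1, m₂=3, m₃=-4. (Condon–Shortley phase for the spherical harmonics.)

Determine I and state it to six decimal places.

0.050679

Rules hold: Σm=0, L=12 even, 2≤4≤8.
N = 11·7·9 = 693
Δ = 4!·6!·2!/13! = 1/180180
Racah Σ t=1..3: t=1:−1/576 t=2:+1/144 t=3:−1/576 = 1/288
⇒ 3j(5 3 4; 0 0 0)² = 20/1001, sgn +1
Racah Σ t=4..4: t=4:+1/34560 = 1/34560
⇒ 3j(5 3 4; 1 3 -4)² = 1/429, sgn +1
4πI² = N·(3j₀)²·(3jₘ)² = 60/1859
I = +1·√(0.0322754/4π) = 0.05067935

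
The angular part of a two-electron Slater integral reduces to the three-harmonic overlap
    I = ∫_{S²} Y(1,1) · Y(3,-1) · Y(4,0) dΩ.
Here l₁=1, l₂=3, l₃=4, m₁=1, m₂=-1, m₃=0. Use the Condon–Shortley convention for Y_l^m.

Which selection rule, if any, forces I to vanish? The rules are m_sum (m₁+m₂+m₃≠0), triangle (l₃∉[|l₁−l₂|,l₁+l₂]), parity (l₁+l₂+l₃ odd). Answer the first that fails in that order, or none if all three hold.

Σmᵢ = 0  ✓
l₃∈[|l₁−l₂|,l₁+l₂]=[2,4], have l₃=4  ✓
Σlᵢ = 8 ⇒ even  ✓

none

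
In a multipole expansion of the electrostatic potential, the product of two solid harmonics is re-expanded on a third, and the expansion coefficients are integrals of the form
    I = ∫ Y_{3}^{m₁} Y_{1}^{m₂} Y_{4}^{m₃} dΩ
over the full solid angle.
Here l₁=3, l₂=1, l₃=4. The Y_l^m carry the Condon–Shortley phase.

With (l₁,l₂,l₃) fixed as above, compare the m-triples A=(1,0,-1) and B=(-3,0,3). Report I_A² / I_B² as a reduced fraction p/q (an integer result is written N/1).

15/7

Same 3,1,4: normalisation and zero-m 3j drop out of the ratio.
A: Δ: 0! 6! 2! / 9! → 1/252; sum: t=0:+1/48 = 1/48; 3j²(3 1 4; 1 0 -1) = Δ·Π!·Σ² = 5/84  (sign -1)
B: Δ: 0! 6! 2! / 9! → 1/252; sum: t=0:+1/720 = 1/720; 3j²(3 1 4; -3 0 3) = Δ·Π!·Σ² = 1/36  (sign -1)
I_A²/I_B² = (5/84)/(1/36) = 15/7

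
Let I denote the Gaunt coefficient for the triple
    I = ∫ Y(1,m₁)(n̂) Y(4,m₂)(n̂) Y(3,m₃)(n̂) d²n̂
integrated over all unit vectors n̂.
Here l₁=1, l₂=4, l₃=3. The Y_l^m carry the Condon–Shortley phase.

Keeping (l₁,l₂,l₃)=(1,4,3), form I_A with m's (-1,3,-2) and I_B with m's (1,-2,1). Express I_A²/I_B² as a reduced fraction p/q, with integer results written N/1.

l's match ⇒ only the (l;m) 3-j factors differ between A and B.
A: triangle coeff Δ(1,4,3) = 1/252; Σ_t [2,2]: t=2:+1/240 = 1/240; (3j)²=1/12 [(1 4 3; -1 3 -2)], sign=-1
B: triangle coeff Δ(1,4,3) = 1/252; Σ_t [0,0]: t=0:+1/96 = 1/96; (3j)²=5/84 [(1 4 3; 1 -2 1)], sign=+1
I_A²/I_B² = (1/12)/(5/84) = 7/5

7/5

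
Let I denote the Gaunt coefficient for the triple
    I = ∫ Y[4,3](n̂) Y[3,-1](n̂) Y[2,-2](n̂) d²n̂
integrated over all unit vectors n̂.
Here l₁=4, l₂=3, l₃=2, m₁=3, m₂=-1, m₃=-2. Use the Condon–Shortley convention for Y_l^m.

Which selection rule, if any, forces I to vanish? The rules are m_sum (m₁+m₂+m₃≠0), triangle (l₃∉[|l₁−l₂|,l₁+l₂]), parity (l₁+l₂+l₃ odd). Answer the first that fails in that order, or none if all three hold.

parity

m₁+m₂+m₃ = 3 − 1 − 2 = 0  ✓
triangle: |4−3|=1 ≤ l₃=2 ≤ 4+3=7  ✓
parity: l₁+l₂+l₃ = 9 is odd  ✗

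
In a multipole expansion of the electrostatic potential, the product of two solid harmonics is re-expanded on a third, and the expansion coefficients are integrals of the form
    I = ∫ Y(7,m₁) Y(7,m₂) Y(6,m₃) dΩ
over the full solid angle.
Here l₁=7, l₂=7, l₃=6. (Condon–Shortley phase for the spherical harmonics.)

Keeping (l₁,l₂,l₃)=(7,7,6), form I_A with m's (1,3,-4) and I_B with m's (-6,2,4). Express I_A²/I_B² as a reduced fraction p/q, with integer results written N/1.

13/33

Same 7,7,6: normalisation and zero-m 3j drop out of the ratio.
A: Δ: 8! 6! 6! / 21! → 1/2444321880; sum: t=4:+1/19906560 t=5:−1/10368000 t=6:+1/49766400 = -13/497664000; 3j²(7 7 6; 1 3 -4) = Δ·Π!·Σ² = 91/17765  (sign -1)
B: Δ: 8! 6! 6! / 21! → 1/2444321880; sum: t=7:−1/174182400 t=8:+1/580608000 = -1/248832000; 3j²(7 7 6; -6 2 4) = Δ·Π!·Σ² = 21/1615  (sign -1)
I_A²/I_B² = (91/17765)/(21/1615) = 13/33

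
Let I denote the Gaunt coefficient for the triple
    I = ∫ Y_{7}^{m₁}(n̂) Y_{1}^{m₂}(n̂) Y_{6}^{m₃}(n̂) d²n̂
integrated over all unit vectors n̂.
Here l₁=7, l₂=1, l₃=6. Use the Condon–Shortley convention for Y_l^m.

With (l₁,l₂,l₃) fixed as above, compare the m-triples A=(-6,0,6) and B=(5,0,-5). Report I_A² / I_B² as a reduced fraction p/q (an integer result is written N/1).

Shared (l₁,l₂,l₃)=(7,1,6): N and (l;000)² cancel in I_A²/I_B².
A: Δ = 2!·12!·0!/15! = 1/1365; Racah Σ t=1..1: t=1:−1/479001600 = -1/479001600; ⇒ 3j(7 1 6; -6 0 6)² = 1/105, sgn -1
B: Δ = 2!·12!·0!/15! = 1/1365; Racah Σ t=1..1: t=1:−1/39916800 = -1/39916800; ⇒ 3j(7 1 6; 5 0 -5)² = 8/455, sgn +1
I_A²/I_B² = (1/105)/(8/455) = 13/24

13/24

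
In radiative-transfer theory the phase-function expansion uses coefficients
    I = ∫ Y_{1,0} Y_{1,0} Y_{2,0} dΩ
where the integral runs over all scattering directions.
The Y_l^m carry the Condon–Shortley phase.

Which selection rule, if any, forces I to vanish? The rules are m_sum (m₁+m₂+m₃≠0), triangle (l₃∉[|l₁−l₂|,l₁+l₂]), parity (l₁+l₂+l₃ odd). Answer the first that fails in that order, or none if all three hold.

azimuthal sum: 0 + 0 + 0 = 0  ✓
0 ≤ 2 ≤ 2 (triangle on l)  ✓
L = 1 + 1 + 2 = 4 (even)  ✓

none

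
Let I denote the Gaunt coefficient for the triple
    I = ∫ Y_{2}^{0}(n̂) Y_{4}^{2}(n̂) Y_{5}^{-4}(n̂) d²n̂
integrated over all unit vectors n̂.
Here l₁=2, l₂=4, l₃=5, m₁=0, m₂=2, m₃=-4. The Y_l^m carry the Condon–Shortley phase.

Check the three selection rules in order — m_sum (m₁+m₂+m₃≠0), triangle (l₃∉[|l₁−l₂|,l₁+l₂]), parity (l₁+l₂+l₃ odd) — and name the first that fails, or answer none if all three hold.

m_sum

Σmᵢ = -2  ✗
l₃∈[|l₁−l₂|,l₁+l₂]=[2,6], have l₃=5
Σlᵢ = 11 ⇒ odd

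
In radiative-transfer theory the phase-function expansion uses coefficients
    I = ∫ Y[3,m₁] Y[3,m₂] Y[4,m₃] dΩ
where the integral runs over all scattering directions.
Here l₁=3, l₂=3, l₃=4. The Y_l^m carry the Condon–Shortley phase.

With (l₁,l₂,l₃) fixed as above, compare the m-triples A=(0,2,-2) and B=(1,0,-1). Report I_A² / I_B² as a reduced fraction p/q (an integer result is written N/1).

1/5

Shared (l₁,l₂,l₃)=(3,3,4): N and (l;000)² cancel in I_A²/I_B².
A: Δ = 2!·4!·4!/11! = 1/34650; Racah Σ t=1..2: t=1:−1/96 t=2:+1/72 = 1/288; ⇒ 3j(3 3 4; 0 2 -2)² = 1/462, sgn +1
B: Δ = 2!·4!·4!/11! = 1/34650; Racah Σ t=0..2: t=0:+1/48 t=1:−1/24 t=2:+1/288 = -5/288; ⇒ 3j(3 3 4; 1 0 -1)² = 5/462, sgn +1
I_A²/I_B² = (1/462)/(5/462) = 1/5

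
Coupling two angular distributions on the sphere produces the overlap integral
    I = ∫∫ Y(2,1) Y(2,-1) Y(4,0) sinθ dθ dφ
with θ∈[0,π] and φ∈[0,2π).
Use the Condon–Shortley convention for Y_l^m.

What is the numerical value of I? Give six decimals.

Checks pass: Σm=0; 8 even; l₃=4∈[0,4].
(2·2+1)(2·2+1)(2·4+1) = 225
Δ: 0! 4! 4! / 9! → 1/630
sum: t=0:+1/16 = 1/16
3j²(2 2 4; 0 0 0) = Δ·Π!·Σ² = 2/35  (sign +1)
sum: t=0:+1/36 = 1/36
3j²(2 2 4; 1 -1 0) = Δ·Π!·Σ² = 8/315  (sign +1)
combine: 4πI² = 225·2/35·8/315 = 16/49
take √, sign +1: I = 0.16119702

0.161197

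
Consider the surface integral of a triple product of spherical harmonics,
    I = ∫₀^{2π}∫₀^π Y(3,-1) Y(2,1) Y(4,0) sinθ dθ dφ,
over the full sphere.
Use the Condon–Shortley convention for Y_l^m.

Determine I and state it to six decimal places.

0.000000

Σlᵢ=9 odd — θ-integrand is odd under cosθ→−cosθ; I=0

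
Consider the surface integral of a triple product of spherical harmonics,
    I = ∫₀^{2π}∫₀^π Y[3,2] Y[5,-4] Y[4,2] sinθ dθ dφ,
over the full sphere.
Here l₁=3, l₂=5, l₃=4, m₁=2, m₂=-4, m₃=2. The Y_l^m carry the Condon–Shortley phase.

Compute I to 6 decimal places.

Rules hold: Σm=0, L=12 even, 2≤4≤8.
N = 7·11·9 = 693
Δ = 4!·2!·6!/13! = 1/180180
Racah Σ t=1..3: t=1:−1/576 t=2:+1/144 t=3:−1/576 = 1/288
⇒ 3j(3 5 4; 0 0 0)² = 20/1001, sgn +1
Racah Σ t=0..1: t=0:+1/2880 t=1:−1/8640 = 1/4320
⇒ 3j(3 5 4; 2 -4 2)² = 8/429, sgn +1
4πI² = N·(3j₀)²·(3jₘ)² = 480/1859
I = +1·√(0.258203/4π) = 0.14334284

0.143343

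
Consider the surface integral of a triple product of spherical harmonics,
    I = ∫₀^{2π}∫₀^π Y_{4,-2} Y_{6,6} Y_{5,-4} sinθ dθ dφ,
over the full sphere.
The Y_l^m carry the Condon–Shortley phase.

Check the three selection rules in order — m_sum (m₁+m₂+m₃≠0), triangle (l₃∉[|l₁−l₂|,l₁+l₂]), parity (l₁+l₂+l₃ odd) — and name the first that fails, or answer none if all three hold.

m₁+m₂+m₃ = -2 + 6 − 4 = 0  ✓
triangle: |4−6|=2 ≤ l₃=5 ≤ 4+6=10  ✓
parity: l₁+l₂+l₃ = 15 is odd  ✗

parity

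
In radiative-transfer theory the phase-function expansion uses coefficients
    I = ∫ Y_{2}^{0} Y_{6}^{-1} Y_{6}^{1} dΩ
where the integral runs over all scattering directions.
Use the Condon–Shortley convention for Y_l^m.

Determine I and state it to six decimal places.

-0.149094

Checks pass: Σm=0; 14 even; l₃=6∈[4,8].
(2·2+1)(2·6+1)(2·6+1) = 845
Δ: 2! 2! 10! / 15! → 1/90090
sum: t=0:+1/69120 t=1:−1/14400 t=2:+1/69120 = -7/172800
3j²(2 6 6; 0 0 0) = Δ·Π!·Σ² = 14/715  (sign -1)
sum: t=0:+1/57600 t=1:−1/17280 t=2:+1/120960 = -13/403200
3j²(2 6 6; 0 -1 1) = Δ·Π!·Σ² = 13/770  (sign +1)
combine: 4πI² = 845·14/715·13/770 = 169/605
take √, sign -1: I = -0.14909419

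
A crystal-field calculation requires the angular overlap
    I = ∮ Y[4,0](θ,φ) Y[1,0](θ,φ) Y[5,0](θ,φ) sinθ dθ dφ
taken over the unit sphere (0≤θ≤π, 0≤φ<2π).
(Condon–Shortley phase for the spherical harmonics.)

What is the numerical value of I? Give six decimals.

0.245532

Checks pass: Σm=0; 10 even; l₃=5∈[3,5].
(2·4+1)(2·1+1)(2·5+1) = 297
Δ: 0! 8! 2! / 11! → 1/495
sum: t=0:+1/576 = 1/576
3j²(4 1 5; 0 0 0) = Δ·Π!·Σ² = 5/99  (sign -1)
(m-triple is (0,0,0) — same symbol as above.)
combine: 4πI² = 297·5/99·5/99 = 25/33
take √, sign +1: I = 0.24553200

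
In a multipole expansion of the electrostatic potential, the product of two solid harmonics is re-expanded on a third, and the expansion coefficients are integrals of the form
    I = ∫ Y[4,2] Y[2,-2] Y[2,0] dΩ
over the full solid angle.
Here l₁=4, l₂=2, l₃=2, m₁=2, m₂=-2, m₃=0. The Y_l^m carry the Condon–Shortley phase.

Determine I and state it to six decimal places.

0.156078

Checks pass: Σm=0; 8 even; l₃=2∈[2,6].
(2·4+1)(2·2+1)(2·2+1) = 225
Δ: 4! 4! 0! / 9! → 1/630
sum: t=2:+1/16 = 1/16
3j²(4 2 2; 0 0 0) = Δ·Π!·Σ² = 2/35  (sign +1)
sum: t=0:+1/96 = 1/96
3j²(4 2 2; 2 -2 0) = Δ·Π!·Σ² = 1/42  (sign +1)
combine: 4πI² = 225·2/35·1/42 = 15/49
take √, sign +1: I = 0.15607835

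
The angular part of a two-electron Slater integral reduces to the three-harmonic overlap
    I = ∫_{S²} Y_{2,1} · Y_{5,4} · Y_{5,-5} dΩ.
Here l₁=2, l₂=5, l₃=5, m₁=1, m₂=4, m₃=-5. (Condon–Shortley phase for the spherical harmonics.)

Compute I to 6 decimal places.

-0.187924

Checks pass: Σm=0; 12 even; l₃=5∈[3,7].
(2·2+1)(2·5+1)(2·5+1) = 605
Δ: 2! 2! 8! / 13! → 1/38610
sum: t=0:+1/2880 t=1:−1/576 t=2:+1/2880 = -1/960
3j²(2 5 5; 0 0 0) = Δ·Π!·Σ² = 10/429  (sign +1)
sum: t=1:−1/80640 = -1/80640
3j²(2 5 5; 1 4 -5) = Δ·Π!·Σ² = 9/286  (sign -1)
combine: 4πI² = 605·10/429·9/286 = 75/169
take √, sign -1: I = -0.18792404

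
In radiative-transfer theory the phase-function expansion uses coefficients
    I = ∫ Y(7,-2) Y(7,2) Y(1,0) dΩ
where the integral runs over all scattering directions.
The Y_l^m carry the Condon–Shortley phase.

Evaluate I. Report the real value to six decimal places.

Σlᵢ=15 odd — θ-integrand is odd under cosθ→−cosθ; I=0

0.000000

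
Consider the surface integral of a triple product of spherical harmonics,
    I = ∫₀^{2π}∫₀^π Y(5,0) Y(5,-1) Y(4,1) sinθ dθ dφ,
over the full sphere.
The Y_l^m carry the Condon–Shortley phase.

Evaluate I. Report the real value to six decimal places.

Checks pass: Σm=0; 14 even; l₃=4∈[0,10].
(2·5+1)(2·5+1)(2·4+1) = 1089
Δ: 6! 4! 4! / 15! → 1/3153150
sum: t=1:−1/69120 t=2:+1/1728 t=3:−1/576 t=4:+1/1728 t=5:−1/69120 = -7/11520
3j²(5 5 4; 0 0 0) = Δ·Π!·Σ² = 2/143  (sign -1)
sum: t=1:−1/17280 t=2:+1/1152 t=3:−1/864 t=4:+1/6912 = -7/34560
3j²(5 5 4; 0 -1 1) = Δ·Π!·Σ² = 1/429  (sign +1)
combine: 4πI² = 1089·2/143·1/429 = 6/169
take √, sign -1: I = -0.05315295

-0.053153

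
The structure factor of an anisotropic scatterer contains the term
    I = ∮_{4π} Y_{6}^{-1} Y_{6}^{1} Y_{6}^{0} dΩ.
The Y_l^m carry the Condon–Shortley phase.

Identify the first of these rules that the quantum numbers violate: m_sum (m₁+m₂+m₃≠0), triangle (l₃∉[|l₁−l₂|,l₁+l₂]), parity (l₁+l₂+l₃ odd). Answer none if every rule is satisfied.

none

Σmᵢ = 0  ✓
l₃∈[|l₁−l₂|,l₁+l₂]=[0,12], have l₃=6  ✓
Σlᵢ = 18 ⇒ even  ✓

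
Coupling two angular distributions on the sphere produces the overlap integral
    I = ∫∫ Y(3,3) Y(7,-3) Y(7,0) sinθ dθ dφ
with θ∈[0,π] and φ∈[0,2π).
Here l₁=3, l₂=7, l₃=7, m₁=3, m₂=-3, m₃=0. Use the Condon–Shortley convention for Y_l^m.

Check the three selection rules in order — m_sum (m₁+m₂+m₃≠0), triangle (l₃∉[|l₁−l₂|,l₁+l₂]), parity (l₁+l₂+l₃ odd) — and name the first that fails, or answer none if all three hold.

parity

m₁+m₂+m₃ = 3 − 3 + 0 = 0  ✓
triangle: |3−7|=4 ≤ l₃=7 ≤ 3+7=10  ✓
parity: l₁+l₂+l₃ = 17 is odd  ✗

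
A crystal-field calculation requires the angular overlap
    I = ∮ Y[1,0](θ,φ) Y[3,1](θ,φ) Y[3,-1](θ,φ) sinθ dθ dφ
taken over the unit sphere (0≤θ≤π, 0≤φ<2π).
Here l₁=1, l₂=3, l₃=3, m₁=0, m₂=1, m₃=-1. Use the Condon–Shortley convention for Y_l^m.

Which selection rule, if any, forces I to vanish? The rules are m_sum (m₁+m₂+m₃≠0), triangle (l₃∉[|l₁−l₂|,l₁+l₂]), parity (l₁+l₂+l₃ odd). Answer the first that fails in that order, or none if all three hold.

parity

Σmᵢ = 0  ✓
l₃∈[|l₁−l₂|,l₁+l₂]=[2,4], have l₃=3  ✓
Σlᵢ = 7 ⇒ odd  ✗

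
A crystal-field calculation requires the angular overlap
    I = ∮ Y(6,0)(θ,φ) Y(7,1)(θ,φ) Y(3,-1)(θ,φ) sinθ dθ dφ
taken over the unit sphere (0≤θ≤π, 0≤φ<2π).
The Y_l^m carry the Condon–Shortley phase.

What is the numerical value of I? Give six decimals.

m-sum 0 ✓  L=16 even ✓  1≤3≤13 ✓
Π(2lᵢ+1) = 13×15×7 = 1365
triangle coeff Δ(6,7,3) = 1/2042040
Σ_t [4,6]: t=4:+1/207360 t=5:−1/57600 t=6:+1/207360 = -1/129600
(3j)²=168/12155 [(6 7 3; 0 0 0)], sign=+1
Σ_t [4,6]: t=4:+1/829440 t=5:−1/86400 t=6:+1/138240 = -13/4147200
(3j)²=13/3740 [(6 7 3; 0 1 -1)], sign=-1
⇒ 4πI² = 11466/174845
I = (-1)√(11466/174845/(4π)) = -0.07223945

-0.072239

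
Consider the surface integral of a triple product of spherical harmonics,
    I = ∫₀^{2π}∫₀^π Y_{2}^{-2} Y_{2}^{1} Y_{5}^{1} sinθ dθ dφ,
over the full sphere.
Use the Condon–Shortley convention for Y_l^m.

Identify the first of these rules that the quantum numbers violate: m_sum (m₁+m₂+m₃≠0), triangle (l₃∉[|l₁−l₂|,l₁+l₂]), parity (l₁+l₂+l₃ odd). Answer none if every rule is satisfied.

triangle

azimuthal sum: -2 + 1 + 1 = 0  ✓
0 ≤ 5 ≤ 4 (triangle on l)  ✗
L = 2 + 2 + 5 = 9 (odd)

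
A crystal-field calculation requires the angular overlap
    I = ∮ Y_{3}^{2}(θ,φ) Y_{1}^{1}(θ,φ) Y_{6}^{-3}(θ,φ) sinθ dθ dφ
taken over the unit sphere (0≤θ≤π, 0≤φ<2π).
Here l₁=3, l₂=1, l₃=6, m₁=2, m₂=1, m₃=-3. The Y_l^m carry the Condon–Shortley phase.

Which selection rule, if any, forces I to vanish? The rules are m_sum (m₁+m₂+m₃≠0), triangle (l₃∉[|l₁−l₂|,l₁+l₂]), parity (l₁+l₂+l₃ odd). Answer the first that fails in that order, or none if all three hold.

triangle

m₁+m₂+m₃ = 2 + 1 − 3 = 0  ✓
triangle: |3−1|=2 ≤ l₃=6 ≤ 3+1=4  ✗
parity: l₁+l₂+l₃ = 10 is even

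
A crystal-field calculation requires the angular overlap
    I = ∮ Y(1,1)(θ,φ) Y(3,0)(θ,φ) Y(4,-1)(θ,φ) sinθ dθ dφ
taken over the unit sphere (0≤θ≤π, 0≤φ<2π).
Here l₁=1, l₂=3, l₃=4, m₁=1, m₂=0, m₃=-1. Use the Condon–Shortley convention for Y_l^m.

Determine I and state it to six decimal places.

-0.194664

Checks pass: Σm=0; 8 even; l₃=4∈[2,4].
(2·1+1)(2·3+1)(2·4+1) = 189
Δ: 0! 2! 6! / 9! → 1/252
sum: t=0:+1/36 = 1/36
3j²(1 3 4; 0 0 0) = Δ·Π!·Σ² = 4/63  (sign +1)
sum: t=0:+1/72 = 1/72
3j²(1 3 4; 1 0 -1) = Δ·Π!·Σ² = 5/126  (sign -1)
combine: 4πI² = 189·4/63·5/126 = 10/21
take √, sign -1: I = -0.19466390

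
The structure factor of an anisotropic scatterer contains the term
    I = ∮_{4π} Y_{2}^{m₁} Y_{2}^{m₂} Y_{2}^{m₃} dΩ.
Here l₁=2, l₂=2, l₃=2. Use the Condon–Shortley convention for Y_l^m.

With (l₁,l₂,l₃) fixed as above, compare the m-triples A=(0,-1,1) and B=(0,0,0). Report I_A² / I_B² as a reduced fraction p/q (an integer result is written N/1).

1/4

Same 2,2,2: normalisation and zero-m 3j drop out of the ratio.
A: Δ: 2! 2! 2! / 7! → 1/630; sum: t=0:+1/4 t=1:−1/2 = -1/4; 3j²(2 2 2; 0 -1 1) = Δ·Π!·Σ² = 1/70  (sign +1)
B: Δ: 2! 2! 2! / 7! → 1/630; sum: t=0:+1/8 t=1:−1/1 t=2:+1/8 = -3/4; 3j²(2 2 2; 0 0 0) = Δ·Π!·Σ² = 2/35  (sign -1)
I_A²/I_B² = (1/70)/(2/35) = 1/4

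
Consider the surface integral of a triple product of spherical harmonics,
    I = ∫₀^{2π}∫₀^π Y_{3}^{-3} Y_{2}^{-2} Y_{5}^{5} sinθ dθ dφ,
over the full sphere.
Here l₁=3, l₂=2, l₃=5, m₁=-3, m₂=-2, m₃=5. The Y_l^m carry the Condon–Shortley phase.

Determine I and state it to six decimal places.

m-sum 0 ✓  L=10 even ✓  1≤5≤5 ✓
Π(2lᵢ+1) = 7×5×11 = 385
triangle coeff Δ(3,2,5) = 1/2310
Σ_t [0,0]: t=0:+1/144 = 1/144
(3j)²=10/231 [(3 2 5; 0 0 0)], sign=-1
Σ_t [0,0]: t=0:+1/17280 = 1/17280
(3j)²=1/11 [(3 2 5; -3 -2 5)], sign=+1
⇒ 4πI² = 50/33
I = (-1)√(50/33/(4π)) = -0.34723469

-0.347235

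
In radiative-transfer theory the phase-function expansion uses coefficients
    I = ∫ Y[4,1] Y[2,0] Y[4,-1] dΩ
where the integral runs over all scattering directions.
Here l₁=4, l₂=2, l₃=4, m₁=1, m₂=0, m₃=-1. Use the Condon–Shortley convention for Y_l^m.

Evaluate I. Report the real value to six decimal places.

-0.139264

m-sum 0 ✓  L=10 even ✓  2≤4≤6 ✓
Π(2lᵢ+1) = 9×5×9 = 405
triangle coeff Δ(4,2,4) = 1/13860
Σ_t [0,2]: t=0:+1/192 t=1:−1/36 t=2:+1/192 = -5/288
(3j)²=20/693 [(4 2 4; 0 0 0)], sign=-1
Σ_t [0,2]: t=0:+1/144 t=1:−1/48 t=2:+1/480 = -17/1440
(3j)²=289/13860 [(4 2 4; 1 0 -1)], sign=+1
⇒ 4πI² = 1445/5929
I = (-1)√(1445/5929/(4π)) = -0.13926381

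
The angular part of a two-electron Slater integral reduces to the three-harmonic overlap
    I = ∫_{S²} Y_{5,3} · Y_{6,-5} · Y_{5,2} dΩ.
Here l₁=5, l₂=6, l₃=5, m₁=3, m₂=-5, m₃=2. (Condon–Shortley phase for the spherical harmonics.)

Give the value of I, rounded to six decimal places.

m-sum 0 ✓  L=16 even ✓  1≤5≤11 ✓
Π(2lᵢ+1) = 11×13×11 = 1573
triangle coeff Δ(5,6,5) = 1/28588560
Σ_t [1,5]: t=1:−1/345600 t=2:+1/13824 t=3:−1/5184 t=4:+1/13824 t=5:−1/345600 = -7/129600
(3j)²=80/7293 [(5 6 5; 0 0 0)], sign=+1
Σ_t [0,1]: t=0:+1/345600 t=1:−1/518400 = 1/1036800
(3j)²=7/2210 [(5 6 5; 3 -5 2)], sign=-1
⇒ 4πI² = 616/11271
I = (-1)√(616/11271/(4π)) = -0.06594839

-0.065948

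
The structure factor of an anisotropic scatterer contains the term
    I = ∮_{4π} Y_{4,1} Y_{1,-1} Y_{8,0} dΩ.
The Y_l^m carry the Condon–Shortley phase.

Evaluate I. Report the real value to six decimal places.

|4−1|≤8≤4+1 violated ⇒ I = 0

0.000000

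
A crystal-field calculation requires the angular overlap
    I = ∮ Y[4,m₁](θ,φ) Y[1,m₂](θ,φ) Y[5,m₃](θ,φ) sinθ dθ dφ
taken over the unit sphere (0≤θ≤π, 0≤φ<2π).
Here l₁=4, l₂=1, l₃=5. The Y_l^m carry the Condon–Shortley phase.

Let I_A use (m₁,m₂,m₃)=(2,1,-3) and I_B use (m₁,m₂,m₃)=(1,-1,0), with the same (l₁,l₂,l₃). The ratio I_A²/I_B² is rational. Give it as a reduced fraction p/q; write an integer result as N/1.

Same 4,1,5: normalisation and zero-m 3j drop out of the ratio.
A: Δ: 0! 8! 2! / 11! → 1/495; sum: t=0:+1/2880 = 1/2880; 3j²(4 1 5; 2 1 -3) = Δ·Π!·Σ² = 28/495  (sign +1)
B: Δ: 0! 8! 2! / 11! → 1/495; sum: t=0:+1/1440 = 1/1440; 3j²(4 1 5; 1 -1 0) = Δ·Π!·Σ² = 2/99  (sign -1)
I_A²/I_B² = (28/495)/(2/99) = 14/5

14/5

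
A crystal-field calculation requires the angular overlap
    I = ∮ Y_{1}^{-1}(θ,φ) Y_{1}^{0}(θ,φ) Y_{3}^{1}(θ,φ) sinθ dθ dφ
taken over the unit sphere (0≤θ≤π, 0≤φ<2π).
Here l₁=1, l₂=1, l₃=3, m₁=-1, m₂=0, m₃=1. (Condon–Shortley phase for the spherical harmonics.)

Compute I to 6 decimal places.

0.000000

triangle: need 0≤l₃≤2, have 3; I=0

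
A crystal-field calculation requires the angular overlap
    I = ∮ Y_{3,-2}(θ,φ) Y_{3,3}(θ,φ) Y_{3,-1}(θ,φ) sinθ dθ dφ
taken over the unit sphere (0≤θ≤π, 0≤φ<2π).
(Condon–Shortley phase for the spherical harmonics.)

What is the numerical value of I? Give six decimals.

l₁+l₂+l₃=9 is odd: 3j(l;000)=0 ⇒ I=0

0.000000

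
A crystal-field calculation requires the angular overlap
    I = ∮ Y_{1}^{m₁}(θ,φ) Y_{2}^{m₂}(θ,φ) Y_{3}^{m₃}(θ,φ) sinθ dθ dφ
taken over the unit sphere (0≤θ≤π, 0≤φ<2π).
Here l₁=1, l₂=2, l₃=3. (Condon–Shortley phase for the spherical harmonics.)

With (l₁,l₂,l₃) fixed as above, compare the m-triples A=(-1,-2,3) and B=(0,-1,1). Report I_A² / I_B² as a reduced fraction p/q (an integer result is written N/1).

Same 1,2,3: normalisation and zero-m 3j drop out of the ratio.
A: Δ: 0! 2! 4! / 7! → 1/105; sum: t=0:+1/48 = 1/48; 3j²(1 2 3; -1 -2 3) = Δ·Π!·Σ² = 1/7  (sign +1)
B: Δ: 0! 2! 4! / 7! → 1/105; sum: t=0:+1/6 = 1/6; 3j²(1 2 3; 0 -1 1) = Δ·Π!·Σ² = 8/105  (sign +1)
I_A²/I_B² = (1/7)/(8/105) = 15/8

15/8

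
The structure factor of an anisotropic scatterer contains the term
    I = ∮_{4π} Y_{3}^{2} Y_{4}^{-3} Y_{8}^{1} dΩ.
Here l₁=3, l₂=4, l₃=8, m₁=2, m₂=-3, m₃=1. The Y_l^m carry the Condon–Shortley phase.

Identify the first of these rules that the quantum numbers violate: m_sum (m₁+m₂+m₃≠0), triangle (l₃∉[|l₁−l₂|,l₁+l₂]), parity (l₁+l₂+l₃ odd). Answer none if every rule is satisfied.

m₁+m₂+m₃ = 2 − 3 + 1 = 0  ✓
triangle: |3−4|=1 ≤ l₃=8 ≤ 3+4=7  ✗
parity: l₁+l₂+l₃ = 15 is odd

triangle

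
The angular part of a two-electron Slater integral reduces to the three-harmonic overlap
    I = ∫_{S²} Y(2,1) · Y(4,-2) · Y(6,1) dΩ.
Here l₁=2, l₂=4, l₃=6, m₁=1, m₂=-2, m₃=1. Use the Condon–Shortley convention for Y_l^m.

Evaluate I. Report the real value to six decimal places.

-0.133065

Checks pass: Σm=0; 12 even; l₃=6∈[2,6].
(2·2+1)(2·4+1)(2·6+1) = 585
Δ: 0! 4! 8! / 13! → 1/6435
sum: t=0:+1/2304 = 1/2304
3j²(2 4 6; 0 0 0) = Δ·Π!·Σ² = 5/143  (sign +1)
sum: t=0:+1/8640 = 1/8640
3j²(2 4 6; 1 -2 1) = Δ·Π!·Σ² = 14/1287  (sign -1)
combine: 4πI² = 585·5/143·14/1287 = 350/1573
take √, sign -1: I = -0.13306527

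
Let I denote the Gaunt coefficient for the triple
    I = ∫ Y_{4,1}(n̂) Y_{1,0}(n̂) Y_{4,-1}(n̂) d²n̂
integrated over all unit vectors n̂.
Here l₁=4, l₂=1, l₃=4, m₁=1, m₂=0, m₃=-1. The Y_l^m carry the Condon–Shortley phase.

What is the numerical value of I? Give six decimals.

0.000000

Σlᵢ=9 odd — θ-integrand is odd under cosθ→−cosθ; I=0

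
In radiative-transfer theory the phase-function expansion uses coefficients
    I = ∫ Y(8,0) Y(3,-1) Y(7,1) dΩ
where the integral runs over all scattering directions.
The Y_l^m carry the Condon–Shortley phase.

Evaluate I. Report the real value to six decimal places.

0.011037

Rules hold: Σm=0, L=18 even, 5≤7≤11.
N = 17·7·15 = 1785
Δ = 4!·12!·2!/19! = 1/5290740
Racah Σ t=1..3: t=1:−1/7257600 t=2:+1/2073600 t=3:−1/7257600 = 1/4838400
⇒ 3j(8 3 7; 0 0 0)² = 252/20995, sgn -1
Racah Σ t=0..2: t=0:+1/46448640 t=1:−1/3628800 t=2:+1/4147200 = -1/77414400
⇒ 3j(8 3 7; 0 -1 1)² = 3/41990, sgn -1
4πI² = N·(3j₀)²·(3jₘ)² = 7938/5185765
I = +1·√(0.00153073/4π) = 0.01103683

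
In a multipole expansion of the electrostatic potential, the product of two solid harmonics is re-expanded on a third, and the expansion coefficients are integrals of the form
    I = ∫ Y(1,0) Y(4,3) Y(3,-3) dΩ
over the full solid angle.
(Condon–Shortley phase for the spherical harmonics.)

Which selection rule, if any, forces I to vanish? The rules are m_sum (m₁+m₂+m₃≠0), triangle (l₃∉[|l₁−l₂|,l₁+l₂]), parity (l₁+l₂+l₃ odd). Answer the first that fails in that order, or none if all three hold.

m₁+m₂+m₃ = 0 + 3 − 3 = 0  ✓
triangle: |1−4|=3 ≤ l₃=3 ≤ 1+4=5  ✓
parity: l₁+l₂+l₃ = 8 is even  ✓

none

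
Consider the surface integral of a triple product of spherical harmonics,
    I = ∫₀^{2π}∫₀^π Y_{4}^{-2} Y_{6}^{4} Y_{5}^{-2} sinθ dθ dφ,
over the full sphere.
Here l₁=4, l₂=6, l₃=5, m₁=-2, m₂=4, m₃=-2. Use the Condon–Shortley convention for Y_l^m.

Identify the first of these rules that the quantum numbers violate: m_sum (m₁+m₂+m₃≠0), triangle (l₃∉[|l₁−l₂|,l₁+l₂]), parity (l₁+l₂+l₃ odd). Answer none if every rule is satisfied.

parity

Σmᵢ = 0  ✓
l₃∈[|l₁−l₂|,l₁+l₂]=[2,10], have l₃=5  ✓
Σlᵢ = 15 ⇒ odd  ✗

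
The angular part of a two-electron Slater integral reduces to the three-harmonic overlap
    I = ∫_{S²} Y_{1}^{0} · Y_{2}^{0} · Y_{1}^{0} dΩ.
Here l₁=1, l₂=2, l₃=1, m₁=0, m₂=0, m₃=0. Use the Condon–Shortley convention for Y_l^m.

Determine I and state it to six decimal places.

Checks pass: Σm=0; 4 even; l₃=1∈[1,3].
(2·1+1)(2·2+1)(2·1+1) = 45
Δ: 2! 0! 2! / 5! → 1/30
sum: t=1:−1/1 = -1/1
3j²(1 2 1; 0 0 0) = Δ·Π!·Σ² = 2/15  (sign +1)
(m-triple is (0,0,0) — same symbol as above.)
combine: 4πI² = 45·2/15·2/15 = 4/5
take √, sign +1: I = 0.25231325

0.252313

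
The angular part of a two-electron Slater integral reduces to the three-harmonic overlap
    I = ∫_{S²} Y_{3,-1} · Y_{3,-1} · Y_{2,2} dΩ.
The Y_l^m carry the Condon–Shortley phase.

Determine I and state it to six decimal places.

0.206013

Checks pass: Σm=0; 8 even; l₃=2∈[0,6].
(2·3+1)(2·3+1)(2·2+1) = 245
Δ: 4! 2! 2! / 9! → 1/3780
sum: t=1:−1/24 t=2:+1/4 t=3:−1/24 = 1/6
3j²(3 3 2; 0 0 0) = Δ·Π!·Σ² = 4/105  (sign +1)
sum: t=2:+1/16 = 1/16
3j²(3 3 2; -1 -1 2) = Δ·Π!·Σ² = 2/35  (sign +1)
combine: 4πI² = 245·4/105·2/35 = 8/15
take √, sign +1: I = 0.20601291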